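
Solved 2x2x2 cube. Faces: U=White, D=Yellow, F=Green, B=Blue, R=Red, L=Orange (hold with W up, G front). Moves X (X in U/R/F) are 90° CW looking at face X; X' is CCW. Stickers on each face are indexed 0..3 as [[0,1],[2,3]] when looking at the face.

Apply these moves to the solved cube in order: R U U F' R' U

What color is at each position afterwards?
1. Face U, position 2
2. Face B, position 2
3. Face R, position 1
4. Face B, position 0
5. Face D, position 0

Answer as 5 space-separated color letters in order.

Answer: G O Y R R

Derivation:
After move 1 (R): R=RRRR U=WGWG F=GYGY D=YBYB B=WBWB
After move 2 (U): U=WWGG F=RRGY R=WBRR B=OOWB L=GYOO
After move 3 (U): U=GWGW F=WBGY R=OORR B=GYWB L=RROO
After move 4 (F'): F=BYWG U=GWOR R=BOYR D=ROYB L=RWOG
After move 5 (R'): R=ORBY U=GWOG F=BWWR D=RYYG B=BYOB
After move 6 (U): U=OGGW F=ORWR R=BYBY B=RWOB L=BWOG
Query 1: U[2] = G
Query 2: B[2] = O
Query 3: R[1] = Y
Query 4: B[0] = R
Query 5: D[0] = R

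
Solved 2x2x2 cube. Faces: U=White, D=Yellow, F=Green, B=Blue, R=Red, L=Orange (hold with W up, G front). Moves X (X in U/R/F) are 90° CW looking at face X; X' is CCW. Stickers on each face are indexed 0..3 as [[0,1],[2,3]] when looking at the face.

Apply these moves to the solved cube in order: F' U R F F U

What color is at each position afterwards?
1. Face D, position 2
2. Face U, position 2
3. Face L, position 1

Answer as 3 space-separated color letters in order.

Answer: Y O G

Derivation:
After move 1 (F'): F=GGGG U=WWRR R=YRYR D=OOYY L=OWOW
After move 2 (U): U=RWRW F=YRGG R=BBYR B=OWBB L=GGOW
After move 3 (R): R=YBRB U=RRRG F=YOGY D=OBYO B=WWWB
After move 4 (F): F=GYYO U=RRWG R=RBGB D=RYYO L=GOOB
After move 5 (F): F=YGOY U=RRBO R=WBGB D=GRYO L=GROY
After move 6 (U): U=BROR F=WBOY R=WWGB B=GRWB L=YGOY
Query 1: D[2] = Y
Query 2: U[2] = O
Query 3: L[1] = G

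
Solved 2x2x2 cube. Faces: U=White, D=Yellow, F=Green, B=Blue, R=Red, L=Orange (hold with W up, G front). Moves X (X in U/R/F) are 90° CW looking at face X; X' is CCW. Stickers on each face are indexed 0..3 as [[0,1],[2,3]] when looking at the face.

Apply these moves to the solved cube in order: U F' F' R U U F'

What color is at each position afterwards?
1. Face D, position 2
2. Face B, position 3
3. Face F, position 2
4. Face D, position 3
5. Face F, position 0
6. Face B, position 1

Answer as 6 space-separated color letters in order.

After move 1 (U): U=WWWW F=RRGG R=BBRR B=OOBB L=GGOO
After move 2 (F'): F=RGRG U=WWBR R=YBYR D=GOYY L=GWOW
After move 3 (F'): F=GGRR U=WWYY R=OBGR D=WWYY L=GROB
After move 4 (R): R=GORB U=WGYR F=GWRY D=WBYO B=YOWB
After move 5 (U): U=YWRG F=GORY R=YORB B=GRWB L=GWOB
After move 6 (U): U=RYGW F=YORY R=GRRB B=GWWB L=GOOB
After move 7 (F'): F=OYYR U=RYGR R=BRWB D=OBYO L=GWOG
Query 1: D[2] = Y
Query 2: B[3] = B
Query 3: F[2] = Y
Query 4: D[3] = O
Query 5: F[0] = O
Query 6: B[1] = W

Answer: Y B Y O O W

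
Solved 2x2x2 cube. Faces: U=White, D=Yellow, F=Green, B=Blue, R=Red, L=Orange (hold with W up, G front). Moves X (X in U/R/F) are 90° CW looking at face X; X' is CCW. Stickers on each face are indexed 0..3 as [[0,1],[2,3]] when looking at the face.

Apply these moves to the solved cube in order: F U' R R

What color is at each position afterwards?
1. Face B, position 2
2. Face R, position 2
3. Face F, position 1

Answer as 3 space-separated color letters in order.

Answer: Y G B

Derivation:
After move 1 (F): F=GGGG U=WWOO R=WRWR D=RRYY L=OYOY
After move 2 (U'): U=WOWO F=OYGG R=GGWR B=WRBB L=BBOY
After move 3 (R): R=WGRG U=WYWG F=ORGY D=RBYW B=OROB
After move 4 (R): R=RWGG U=WRWY F=OBGW D=ROYO B=GRYB
Query 1: B[2] = Y
Query 2: R[2] = G
Query 3: F[1] = B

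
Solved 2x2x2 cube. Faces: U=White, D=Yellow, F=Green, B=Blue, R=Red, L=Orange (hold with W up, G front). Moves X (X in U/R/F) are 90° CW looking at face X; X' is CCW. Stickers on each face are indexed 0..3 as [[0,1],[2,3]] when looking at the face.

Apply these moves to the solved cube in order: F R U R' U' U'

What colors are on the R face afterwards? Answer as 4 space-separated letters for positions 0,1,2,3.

Answer: G R O R

Derivation:
After move 1 (F): F=GGGG U=WWOO R=WRWR D=RRYY L=OYOY
After move 2 (R): R=WWRR U=WGOG F=GRGY D=RBYB B=OBWB
After move 3 (U): U=OWGG F=WWGY R=OBRR B=OYWB L=GROY
After move 4 (R'): R=BROR U=OWGO F=WWGG D=RWYY B=BYBB
After move 5 (U'): U=WOOG F=GRGG R=WWOR B=BRBB L=BYOY
After move 6 (U'): U=OGWO F=BYGG R=GROR B=WWBB L=BROY
Query: R face = GROR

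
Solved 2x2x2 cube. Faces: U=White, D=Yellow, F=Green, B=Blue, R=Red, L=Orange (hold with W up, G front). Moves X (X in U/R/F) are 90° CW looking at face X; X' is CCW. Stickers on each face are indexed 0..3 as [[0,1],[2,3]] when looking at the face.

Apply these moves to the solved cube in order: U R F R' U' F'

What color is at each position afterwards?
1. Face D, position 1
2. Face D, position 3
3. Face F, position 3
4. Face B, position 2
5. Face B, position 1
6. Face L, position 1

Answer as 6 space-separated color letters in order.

Answer: B Y Y R B O

Derivation:
After move 1 (U): U=WWWW F=RRGG R=BBRR B=OOBB L=GGOO
After move 2 (R): R=RBRB U=WRWG F=RYGY D=YBYO B=WOWB
After move 3 (F): F=GRYY U=WROG R=WBGB D=RRYO L=GYOB
After move 4 (R'): R=BBWG U=WWOW F=GRYG D=RRYY B=OORB
After move 5 (U'): U=WWWO F=GYYG R=GRWG B=BBRB L=OOOB
After move 6 (F'): F=YGGY U=WWGW R=RRRG D=OBYY L=OOOW
Query 1: D[1] = B
Query 2: D[3] = Y
Query 3: F[3] = Y
Query 4: B[2] = R
Query 5: B[1] = B
Query 6: L[1] = O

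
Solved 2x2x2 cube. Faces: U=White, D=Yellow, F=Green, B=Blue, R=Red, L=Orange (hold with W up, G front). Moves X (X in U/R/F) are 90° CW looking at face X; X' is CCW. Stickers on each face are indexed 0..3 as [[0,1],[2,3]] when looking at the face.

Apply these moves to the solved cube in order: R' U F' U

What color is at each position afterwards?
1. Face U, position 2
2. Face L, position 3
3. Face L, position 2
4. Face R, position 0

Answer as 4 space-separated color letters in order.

Answer: R B O O

Derivation:
After move 1 (R'): R=RRRR U=WBWB F=GWGW D=YGYG B=YBYB
After move 2 (U): U=WWBB F=RRGW R=YBRR B=OOYB L=GWOO
After move 3 (F'): F=RWRG U=WWYR R=GBYR D=WOYG L=GBOB
After move 4 (U): U=YWRW F=GBRG R=OOYR B=GBYB L=RWOB
Query 1: U[2] = R
Query 2: L[3] = B
Query 3: L[2] = O
Query 4: R[0] = O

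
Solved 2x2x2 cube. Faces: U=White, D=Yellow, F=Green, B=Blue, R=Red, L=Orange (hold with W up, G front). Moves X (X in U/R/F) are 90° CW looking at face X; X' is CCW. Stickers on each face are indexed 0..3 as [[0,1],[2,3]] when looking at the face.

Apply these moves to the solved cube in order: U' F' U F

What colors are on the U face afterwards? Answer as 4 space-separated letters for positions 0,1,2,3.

After move 1 (U'): U=WWWW F=OOGG R=GGRR B=RRBB L=BBOO
After move 2 (F'): F=OGOG U=WWGR R=YGYR D=BOYY L=BWOW
After move 3 (U): U=GWRW F=YGOG R=RRYR B=BWBB L=OGOW
After move 4 (F): F=OYGG U=GWWG R=RRWR D=YRYY L=OBOO
Query: U face = GWWG

Answer: G W W G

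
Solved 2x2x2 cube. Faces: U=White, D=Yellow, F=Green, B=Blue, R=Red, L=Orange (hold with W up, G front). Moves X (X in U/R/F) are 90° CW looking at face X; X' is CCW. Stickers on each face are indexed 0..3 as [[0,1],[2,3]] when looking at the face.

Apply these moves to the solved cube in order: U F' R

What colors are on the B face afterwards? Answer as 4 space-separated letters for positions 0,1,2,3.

After move 1 (U): U=WWWW F=RRGG R=BBRR B=OOBB L=GGOO
After move 2 (F'): F=RGRG U=WWBR R=YBYR D=GOYY L=GWOW
After move 3 (R): R=YYRB U=WGBG F=RORY D=GBYO B=ROWB
Query: B face = ROWB

Answer: R O W B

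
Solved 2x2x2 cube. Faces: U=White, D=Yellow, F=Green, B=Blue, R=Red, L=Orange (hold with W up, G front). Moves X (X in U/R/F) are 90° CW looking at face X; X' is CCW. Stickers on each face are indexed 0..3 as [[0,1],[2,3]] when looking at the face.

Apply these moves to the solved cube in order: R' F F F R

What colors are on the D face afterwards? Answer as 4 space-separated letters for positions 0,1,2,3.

Answer: O Y Y Y

Derivation:
After move 1 (R'): R=RRRR U=WBWB F=GWGW D=YGYG B=YBYB
After move 2 (F): F=GGWW U=WBOO R=WRBR D=RRYG L=OYOG
After move 3 (F): F=WGWG U=WBGY R=OROR D=BWYG L=OROR
After move 4 (F): F=WWGG U=WBRR R=GRYR D=OOYG L=OBOW
After move 5 (R): R=YGRR U=WWRG F=WOGG D=OYYY B=RBBB
Query: D face = OYYY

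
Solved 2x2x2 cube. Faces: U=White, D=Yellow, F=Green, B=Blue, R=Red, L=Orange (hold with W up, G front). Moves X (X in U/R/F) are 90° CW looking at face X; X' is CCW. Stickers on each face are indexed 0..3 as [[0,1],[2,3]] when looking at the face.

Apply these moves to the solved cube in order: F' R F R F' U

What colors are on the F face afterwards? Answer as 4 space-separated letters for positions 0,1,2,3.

Answer: W R G Y

Derivation:
After move 1 (F'): F=GGGG U=WWRR R=YRYR D=OOYY L=OWOW
After move 2 (R): R=YYRR U=WGRG F=GOGY D=OBYB B=RBWB
After move 3 (F): F=GGYO U=WGWW R=RYGR D=RYYB L=OOOB
After move 4 (R): R=GRRY U=WGWO F=GYYB D=RWYR B=WBGB
After move 5 (F'): F=YBGY U=WGGR R=WRRY D=OBYR L=OOOW
After move 6 (U): U=GWRG F=WRGY R=WBRY B=OOGB L=YBOW
Query: F face = WRGY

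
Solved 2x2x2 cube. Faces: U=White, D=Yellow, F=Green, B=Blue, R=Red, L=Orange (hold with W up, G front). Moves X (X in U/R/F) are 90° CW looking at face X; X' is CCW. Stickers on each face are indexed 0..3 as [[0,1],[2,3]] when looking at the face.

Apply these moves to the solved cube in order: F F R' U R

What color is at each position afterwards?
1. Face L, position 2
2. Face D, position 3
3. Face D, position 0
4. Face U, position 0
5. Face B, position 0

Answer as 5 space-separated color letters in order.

Answer: O O W Y B

Derivation:
After move 1 (F): F=GGGG U=WWOO R=WRWR D=RRYY L=OYOY
After move 2 (F): F=GGGG U=WWYY R=OROR D=WWYY L=OROR
After move 3 (R'): R=RROO U=WBYB F=GWGY D=WGYG B=YBWB
After move 4 (U): U=YWBB F=RRGY R=YBOO B=ORWB L=GWOR
After move 5 (R): R=OYOB U=YRBY F=RGGG D=WWYO B=BRWB
Query 1: L[2] = O
Query 2: D[3] = O
Query 3: D[0] = W
Query 4: U[0] = Y
Query 5: B[0] = B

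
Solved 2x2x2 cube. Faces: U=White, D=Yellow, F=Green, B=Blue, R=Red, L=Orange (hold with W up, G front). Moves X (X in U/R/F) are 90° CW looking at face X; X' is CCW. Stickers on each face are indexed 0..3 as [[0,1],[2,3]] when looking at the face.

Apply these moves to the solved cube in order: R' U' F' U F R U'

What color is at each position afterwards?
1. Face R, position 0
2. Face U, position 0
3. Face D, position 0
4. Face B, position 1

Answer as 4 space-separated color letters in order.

Answer: O G Y R

Derivation:
After move 1 (R'): R=RRRR U=WBWB F=GWGW D=YGYG B=YBYB
After move 2 (U'): U=BBWW F=OOGW R=GWRR B=RRYB L=YBOO
After move 3 (F'): F=OWOG U=BBGR R=GWYR D=BOYG L=YWOW
After move 4 (U): U=GBRB F=GWOG R=RRYR B=YWYB L=OWOW
After move 5 (F): F=OGGW U=GBWW R=RRBR D=YRYG L=OBOO
After move 6 (R): R=BRRR U=GGWW F=ORGG D=YYYY B=WWBB
After move 7 (U'): U=GWGW F=OBGG R=ORRR B=BRBB L=WWOO
Query 1: R[0] = O
Query 2: U[0] = G
Query 3: D[0] = Y
Query 4: B[1] = R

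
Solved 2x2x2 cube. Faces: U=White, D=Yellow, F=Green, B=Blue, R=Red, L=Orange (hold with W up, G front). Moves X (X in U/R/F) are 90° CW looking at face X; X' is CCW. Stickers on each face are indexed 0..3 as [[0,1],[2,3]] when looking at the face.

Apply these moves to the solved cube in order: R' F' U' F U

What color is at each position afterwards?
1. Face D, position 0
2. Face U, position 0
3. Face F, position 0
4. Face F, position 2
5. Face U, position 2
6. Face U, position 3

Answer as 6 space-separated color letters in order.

After move 1 (R'): R=RRRR U=WBWB F=GWGW D=YGYG B=YBYB
After move 2 (F'): F=WWGG U=WBRR R=GRYR D=OOYG L=OBOW
After move 3 (U'): U=BRWR F=OBGG R=WWYR B=GRYB L=YBOW
After move 4 (F): F=GOGB U=BRWB R=WWRR D=YWYG L=YOOO
After move 5 (U): U=WBBR F=WWGB R=GRRR B=YOYB L=GOOO
Query 1: D[0] = Y
Query 2: U[0] = W
Query 3: F[0] = W
Query 4: F[2] = G
Query 5: U[2] = B
Query 6: U[3] = R

Answer: Y W W G B R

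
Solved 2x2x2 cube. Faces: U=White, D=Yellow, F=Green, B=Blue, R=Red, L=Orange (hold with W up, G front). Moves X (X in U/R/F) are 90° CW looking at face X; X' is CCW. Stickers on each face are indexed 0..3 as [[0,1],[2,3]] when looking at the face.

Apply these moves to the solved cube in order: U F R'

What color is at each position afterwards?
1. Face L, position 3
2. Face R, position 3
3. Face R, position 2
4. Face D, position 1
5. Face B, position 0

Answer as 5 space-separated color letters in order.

After move 1 (U): U=WWWW F=RRGG R=BBRR B=OOBB L=GGOO
After move 2 (F): F=GRGR U=WWOG R=WBWR D=RBYY L=GYOY
After move 3 (R'): R=BRWW U=WBOO F=GWGG D=RRYR B=YOBB
Query 1: L[3] = Y
Query 2: R[3] = W
Query 3: R[2] = W
Query 4: D[1] = R
Query 5: B[0] = Y

Answer: Y W W R Y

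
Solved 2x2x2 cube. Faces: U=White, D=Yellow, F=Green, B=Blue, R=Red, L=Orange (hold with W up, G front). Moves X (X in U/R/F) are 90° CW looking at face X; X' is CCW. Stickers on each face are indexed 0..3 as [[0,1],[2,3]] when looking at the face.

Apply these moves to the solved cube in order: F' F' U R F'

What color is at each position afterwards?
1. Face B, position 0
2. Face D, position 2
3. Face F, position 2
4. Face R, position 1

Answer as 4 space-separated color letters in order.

Answer: W Y O B

Derivation:
After move 1 (F'): F=GGGG U=WWRR R=YRYR D=OOYY L=OWOW
After move 2 (F'): F=GGGG U=WWYY R=OROR D=WWYY L=OROR
After move 3 (U): U=YWYW F=ORGG R=BBOR B=ORBB L=GGOR
After move 4 (R): R=OBRB U=YRYG F=OWGY D=WBYO B=WRWB
After move 5 (F'): F=WYOG U=YROR R=BBWB D=GRYO L=GGOY
Query 1: B[0] = W
Query 2: D[2] = Y
Query 3: F[2] = O
Query 4: R[1] = B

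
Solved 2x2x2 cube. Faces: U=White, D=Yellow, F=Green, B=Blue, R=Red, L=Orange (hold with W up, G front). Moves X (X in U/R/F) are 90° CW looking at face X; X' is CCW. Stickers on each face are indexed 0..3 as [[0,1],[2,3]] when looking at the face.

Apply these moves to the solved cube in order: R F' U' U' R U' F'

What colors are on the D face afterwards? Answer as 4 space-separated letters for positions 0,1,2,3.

After move 1 (R): R=RRRR U=WGWG F=GYGY D=YBYB B=WBWB
After move 2 (F'): F=YYGG U=WGRR R=BRYR D=OOYB L=OGOW
After move 3 (U'): U=GRWR F=OGGG R=YYYR B=BRWB L=WBOW
After move 4 (U'): U=RRGW F=WBGG R=OGYR B=YYWB L=BROW
After move 5 (R): R=YORG U=RBGG F=WOGB D=OWYY B=WYRB
After move 6 (U'): U=BGRG F=BRGB R=WORG B=YORB L=WYOW
After move 7 (F'): F=RBBG U=BGWR R=WOOG D=YWYY L=WGOR
Query: D face = YWYY

Answer: Y W Y Y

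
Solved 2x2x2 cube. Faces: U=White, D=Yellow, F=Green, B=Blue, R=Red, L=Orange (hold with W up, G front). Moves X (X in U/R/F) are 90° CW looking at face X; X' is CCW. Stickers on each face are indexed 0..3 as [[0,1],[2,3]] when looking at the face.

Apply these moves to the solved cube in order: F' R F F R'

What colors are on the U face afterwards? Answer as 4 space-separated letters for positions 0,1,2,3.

Answer: W W B R

Derivation:
After move 1 (F'): F=GGGG U=WWRR R=YRYR D=OOYY L=OWOW
After move 2 (R): R=YYRR U=WGRG F=GOGY D=OBYB B=RBWB
After move 3 (F): F=GGYO U=WGWW R=RYGR D=RYYB L=OOOB
After move 4 (F): F=YGOG U=WGBO R=WYWR D=GRYB L=OROY
After move 5 (R'): R=YRWW U=WWBR F=YGOO D=GGYG B=BBRB
Query: U face = WWBR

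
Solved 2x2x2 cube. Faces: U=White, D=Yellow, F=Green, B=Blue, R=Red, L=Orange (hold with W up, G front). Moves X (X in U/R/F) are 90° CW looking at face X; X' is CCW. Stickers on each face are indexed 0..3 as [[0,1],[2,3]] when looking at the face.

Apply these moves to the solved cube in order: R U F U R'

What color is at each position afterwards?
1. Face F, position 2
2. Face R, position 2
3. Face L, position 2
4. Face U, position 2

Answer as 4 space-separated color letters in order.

After move 1 (R): R=RRRR U=WGWG F=GYGY D=YBYB B=WBWB
After move 2 (U): U=WWGG F=RRGY R=WBRR B=OOWB L=GYOO
After move 3 (F): F=GRYR U=WWOY R=GBGR D=RWYB L=GYOB
After move 4 (U): U=OWYW F=GBYR R=OOGR B=GYWB L=GROB
After move 5 (R'): R=OROG U=OWYG F=GWYW D=RBYR B=BYWB
Query 1: F[2] = Y
Query 2: R[2] = O
Query 3: L[2] = O
Query 4: U[2] = Y

Answer: Y O O Y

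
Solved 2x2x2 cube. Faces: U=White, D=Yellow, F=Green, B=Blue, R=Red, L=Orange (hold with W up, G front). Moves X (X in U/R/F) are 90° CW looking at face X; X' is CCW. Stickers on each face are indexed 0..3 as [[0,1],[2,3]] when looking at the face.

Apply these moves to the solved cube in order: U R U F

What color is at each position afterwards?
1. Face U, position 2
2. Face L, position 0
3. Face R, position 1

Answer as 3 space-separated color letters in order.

Answer: O R O

Derivation:
After move 1 (U): U=WWWW F=RRGG R=BBRR B=OOBB L=GGOO
After move 2 (R): R=RBRB U=WRWG F=RYGY D=YBYO B=WOWB
After move 3 (U): U=WWGR F=RBGY R=WORB B=GGWB L=RYOO
After move 4 (F): F=GRYB U=WWOY R=GORB D=RWYO L=RYOB
Query 1: U[2] = O
Query 2: L[0] = R
Query 3: R[1] = O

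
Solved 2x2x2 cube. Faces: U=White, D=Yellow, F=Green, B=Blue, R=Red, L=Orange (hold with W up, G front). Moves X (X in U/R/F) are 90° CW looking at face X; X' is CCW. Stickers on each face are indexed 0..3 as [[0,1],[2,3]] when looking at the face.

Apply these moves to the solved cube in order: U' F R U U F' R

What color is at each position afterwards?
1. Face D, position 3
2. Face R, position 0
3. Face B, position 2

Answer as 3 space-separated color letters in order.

After move 1 (U'): U=WWWW F=OOGG R=GGRR B=RRBB L=BBOO
After move 2 (F): F=GOGO U=WWOB R=WGWR D=RGYY L=BYOY
After move 3 (R): R=WWRG U=WOOO F=GGGY D=RBYR B=BRWB
After move 4 (U): U=OWOO F=WWGY R=BRRG B=BYWB L=GGOY
After move 5 (U): U=OOOW F=BRGY R=BYRG B=GGWB L=WWOY
After move 6 (F'): F=RYBG U=OOBR R=BYRG D=WYYR L=WWOO
After move 7 (R): R=RBGY U=OYBG F=RYBR D=WWYG B=RGOB
Query 1: D[3] = G
Query 2: R[0] = R
Query 3: B[2] = O

Answer: G R O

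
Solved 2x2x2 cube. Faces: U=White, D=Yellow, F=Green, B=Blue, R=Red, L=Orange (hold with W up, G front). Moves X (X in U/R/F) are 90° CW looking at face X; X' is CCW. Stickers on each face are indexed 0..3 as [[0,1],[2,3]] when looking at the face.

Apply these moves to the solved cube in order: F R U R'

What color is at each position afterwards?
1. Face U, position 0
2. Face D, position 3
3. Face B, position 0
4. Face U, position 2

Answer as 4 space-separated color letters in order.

After move 1 (F): F=GGGG U=WWOO R=WRWR D=RRYY L=OYOY
After move 2 (R): R=WWRR U=WGOG F=GRGY D=RBYB B=OBWB
After move 3 (U): U=OWGG F=WWGY R=OBRR B=OYWB L=GROY
After move 4 (R'): R=BROR U=OWGO F=WWGG D=RWYY B=BYBB
Query 1: U[0] = O
Query 2: D[3] = Y
Query 3: B[0] = B
Query 4: U[2] = G

Answer: O Y B G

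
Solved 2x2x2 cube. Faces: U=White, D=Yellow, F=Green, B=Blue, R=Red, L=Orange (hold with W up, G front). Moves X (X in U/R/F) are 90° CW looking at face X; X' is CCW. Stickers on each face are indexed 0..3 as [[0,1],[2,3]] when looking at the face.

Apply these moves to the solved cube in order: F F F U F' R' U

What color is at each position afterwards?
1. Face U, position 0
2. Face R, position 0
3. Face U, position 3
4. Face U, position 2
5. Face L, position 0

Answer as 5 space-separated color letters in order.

After move 1 (F): F=GGGG U=WWOO R=WRWR D=RRYY L=OYOY
After move 2 (F): F=GGGG U=WWYY R=OROR D=WWYY L=OROR
After move 3 (F): F=GGGG U=WWRR R=YRYR D=OOYY L=OWOW
After move 4 (U): U=RWRW F=YRGG R=BBYR B=OWBB L=GGOW
After move 5 (F'): F=RGYG U=RWBY R=OBOR D=GWYY L=GWOR
After move 6 (R'): R=BROO U=RBBO F=RWYY D=GGYG B=YWWB
After move 7 (U): U=BROB F=BRYY R=YWOO B=GWWB L=RWOR
Query 1: U[0] = B
Query 2: R[0] = Y
Query 3: U[3] = B
Query 4: U[2] = O
Query 5: L[0] = R

Answer: B Y B O R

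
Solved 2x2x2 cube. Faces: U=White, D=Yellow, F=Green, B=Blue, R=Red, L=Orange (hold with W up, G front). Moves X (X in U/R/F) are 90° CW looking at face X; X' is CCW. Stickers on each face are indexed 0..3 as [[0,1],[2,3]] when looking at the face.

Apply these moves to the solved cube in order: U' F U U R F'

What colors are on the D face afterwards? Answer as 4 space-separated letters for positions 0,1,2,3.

Answer: G Y Y G

Derivation:
After move 1 (U'): U=WWWW F=OOGG R=GGRR B=RRBB L=BBOO
After move 2 (F): F=GOGO U=WWOB R=WGWR D=RGYY L=BYOY
After move 3 (U): U=OWBW F=WGGO R=RRWR B=BYBB L=GOOY
After move 4 (U): U=BOWW F=RRGO R=BYWR B=GOBB L=WGOY
After move 5 (R): R=WBRY U=BRWO F=RGGY D=RBYG B=WOOB
After move 6 (F'): F=GYRG U=BRWR R=BBRY D=GYYG L=WOOW
Query: D face = GYYG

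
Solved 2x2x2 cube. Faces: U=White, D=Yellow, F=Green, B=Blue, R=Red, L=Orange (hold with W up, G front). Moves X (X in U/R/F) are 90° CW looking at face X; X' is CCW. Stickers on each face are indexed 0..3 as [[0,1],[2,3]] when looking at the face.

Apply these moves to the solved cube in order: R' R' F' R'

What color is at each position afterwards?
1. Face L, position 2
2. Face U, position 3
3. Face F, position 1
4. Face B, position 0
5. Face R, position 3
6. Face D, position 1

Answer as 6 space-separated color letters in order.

After move 1 (R'): R=RRRR U=WBWB F=GWGW D=YGYG B=YBYB
After move 2 (R'): R=RRRR U=WYWY F=GBGB D=YWYW B=GBGB
After move 3 (F'): F=BBGG U=WYRR R=WRYR D=OOYW L=OYOW
After move 4 (R'): R=RRWY U=WGRG F=BYGR D=OBYG B=WBOB
Query 1: L[2] = O
Query 2: U[3] = G
Query 3: F[1] = Y
Query 4: B[0] = W
Query 5: R[3] = Y
Query 6: D[1] = B

Answer: O G Y W Y B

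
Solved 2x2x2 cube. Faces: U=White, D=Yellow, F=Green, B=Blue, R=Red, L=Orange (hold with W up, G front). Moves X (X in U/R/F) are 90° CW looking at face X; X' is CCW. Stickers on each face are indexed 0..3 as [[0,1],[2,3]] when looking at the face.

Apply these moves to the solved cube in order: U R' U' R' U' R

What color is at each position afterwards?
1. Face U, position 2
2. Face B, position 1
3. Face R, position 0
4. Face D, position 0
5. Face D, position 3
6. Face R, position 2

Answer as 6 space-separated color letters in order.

After move 1 (U): U=WWWW F=RRGG R=BBRR B=OOBB L=GGOO
After move 2 (R'): R=BRBR U=WBWO F=RWGW D=YRYG B=YOYB
After move 3 (U'): U=BOWW F=GGGW R=RWBR B=BRYB L=YOOO
After move 4 (R'): R=WRRB U=BYWB F=GOGW D=YGYW B=GRRB
After move 5 (U'): U=YBBW F=YOGW R=GORB B=WRRB L=GROO
After move 6 (R): R=RGBO U=YOBW F=YGGW D=YRYW B=WRBB
Query 1: U[2] = B
Query 2: B[1] = R
Query 3: R[0] = R
Query 4: D[0] = Y
Query 5: D[3] = W
Query 6: R[2] = B

Answer: B R R Y W B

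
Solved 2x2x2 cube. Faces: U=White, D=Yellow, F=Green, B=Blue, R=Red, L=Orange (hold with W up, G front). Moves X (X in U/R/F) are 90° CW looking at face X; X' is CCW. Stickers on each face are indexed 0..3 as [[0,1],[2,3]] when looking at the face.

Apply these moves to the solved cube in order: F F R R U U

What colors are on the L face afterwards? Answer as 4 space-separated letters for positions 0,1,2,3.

After move 1 (F): F=GGGG U=WWOO R=WRWR D=RRYY L=OYOY
After move 2 (F): F=GGGG U=WWYY R=OROR D=WWYY L=OROR
After move 3 (R): R=OORR U=WGYG F=GWGY D=WBYB B=YBWB
After move 4 (R): R=RORO U=WWYY F=GBGB D=WWYY B=GBGB
After move 5 (U): U=YWYW F=ROGB R=GBRO B=ORGB L=GBOR
After move 6 (U): U=YYWW F=GBGB R=ORRO B=GBGB L=ROOR
Query: L face = ROOR

Answer: R O O R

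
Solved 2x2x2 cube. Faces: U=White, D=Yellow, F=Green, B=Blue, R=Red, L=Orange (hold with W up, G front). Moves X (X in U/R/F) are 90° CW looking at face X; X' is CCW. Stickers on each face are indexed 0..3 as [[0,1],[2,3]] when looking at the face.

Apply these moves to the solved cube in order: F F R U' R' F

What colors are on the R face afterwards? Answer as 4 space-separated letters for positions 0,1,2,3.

Answer: W R O R

Derivation:
After move 1 (F): F=GGGG U=WWOO R=WRWR D=RRYY L=OYOY
After move 2 (F): F=GGGG U=WWYY R=OROR D=WWYY L=OROR
After move 3 (R): R=OORR U=WGYG F=GWGY D=WBYB B=YBWB
After move 4 (U'): U=GGWY F=ORGY R=GWRR B=OOWB L=YBOR
After move 5 (R'): R=WRGR U=GWWO F=OGGY D=WRYY B=BOBB
After move 6 (F): F=GOYG U=GWRB R=WROR D=GWYY L=YWOR
Query: R face = WROR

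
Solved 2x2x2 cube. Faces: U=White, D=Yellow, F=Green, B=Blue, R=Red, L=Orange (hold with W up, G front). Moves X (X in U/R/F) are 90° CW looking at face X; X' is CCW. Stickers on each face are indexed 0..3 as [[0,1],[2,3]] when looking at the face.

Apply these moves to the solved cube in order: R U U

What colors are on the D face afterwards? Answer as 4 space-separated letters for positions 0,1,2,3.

Answer: Y B Y B

Derivation:
After move 1 (R): R=RRRR U=WGWG F=GYGY D=YBYB B=WBWB
After move 2 (U): U=WWGG F=RRGY R=WBRR B=OOWB L=GYOO
After move 3 (U): U=GWGW F=WBGY R=OORR B=GYWB L=RROO
Query: D face = YBYB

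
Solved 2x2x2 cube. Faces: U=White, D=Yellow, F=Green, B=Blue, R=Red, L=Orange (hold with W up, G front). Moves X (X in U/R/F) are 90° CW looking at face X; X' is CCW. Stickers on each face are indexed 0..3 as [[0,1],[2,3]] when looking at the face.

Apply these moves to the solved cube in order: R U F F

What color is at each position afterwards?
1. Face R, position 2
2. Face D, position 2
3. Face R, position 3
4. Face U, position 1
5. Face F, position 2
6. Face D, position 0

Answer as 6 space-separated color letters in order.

Answer: Y Y R W R G

Derivation:
After move 1 (R): R=RRRR U=WGWG F=GYGY D=YBYB B=WBWB
After move 2 (U): U=WWGG F=RRGY R=WBRR B=OOWB L=GYOO
After move 3 (F): F=GRYR U=WWOY R=GBGR D=RWYB L=GYOB
After move 4 (F): F=YGRR U=WWBY R=OBYR D=GGYB L=GROW
Query 1: R[2] = Y
Query 2: D[2] = Y
Query 3: R[3] = R
Query 4: U[1] = W
Query 5: F[2] = R
Query 6: D[0] = G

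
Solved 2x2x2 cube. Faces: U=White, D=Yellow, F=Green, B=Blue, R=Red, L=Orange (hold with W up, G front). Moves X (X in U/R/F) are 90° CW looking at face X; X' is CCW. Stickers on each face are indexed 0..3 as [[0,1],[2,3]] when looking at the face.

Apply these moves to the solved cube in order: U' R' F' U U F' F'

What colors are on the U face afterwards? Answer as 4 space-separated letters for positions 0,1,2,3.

Answer: G G O B

Derivation:
After move 1 (U'): U=WWWW F=OOGG R=GGRR B=RRBB L=BBOO
After move 2 (R'): R=GRGR U=WBWR F=OWGW D=YOYG B=YRYB
After move 3 (F'): F=WWOG U=WBGG R=ORYR D=BOYG L=BROW
After move 4 (U): U=GWGB F=OROG R=YRYR B=BRYB L=WWOW
After move 5 (U): U=GGBW F=YROG R=BRYR B=WWYB L=OROW
After move 6 (F'): F=RGYO U=GGBY R=ORBR D=RWYG L=OWOB
After move 7 (F'): F=GORY U=GGOB R=WRRR D=WBYG L=OYOB
Query: U face = GGOB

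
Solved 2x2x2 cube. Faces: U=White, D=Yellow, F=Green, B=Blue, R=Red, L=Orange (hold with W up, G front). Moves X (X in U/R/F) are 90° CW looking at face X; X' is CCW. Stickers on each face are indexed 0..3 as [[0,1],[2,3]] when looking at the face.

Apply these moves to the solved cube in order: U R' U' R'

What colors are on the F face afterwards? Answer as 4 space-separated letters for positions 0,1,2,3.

Answer: G O G W

Derivation:
After move 1 (U): U=WWWW F=RRGG R=BBRR B=OOBB L=GGOO
After move 2 (R'): R=BRBR U=WBWO F=RWGW D=YRYG B=YOYB
After move 3 (U'): U=BOWW F=GGGW R=RWBR B=BRYB L=YOOO
After move 4 (R'): R=WRRB U=BYWB F=GOGW D=YGYW B=GRRB
Query: F face = GOGW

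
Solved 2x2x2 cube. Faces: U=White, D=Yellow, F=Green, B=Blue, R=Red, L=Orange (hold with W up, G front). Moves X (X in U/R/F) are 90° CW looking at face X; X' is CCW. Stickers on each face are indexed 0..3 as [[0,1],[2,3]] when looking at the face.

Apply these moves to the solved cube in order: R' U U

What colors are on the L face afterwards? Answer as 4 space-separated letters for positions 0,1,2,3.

After move 1 (R'): R=RRRR U=WBWB F=GWGW D=YGYG B=YBYB
After move 2 (U): U=WWBB F=RRGW R=YBRR B=OOYB L=GWOO
After move 3 (U): U=BWBW F=YBGW R=OORR B=GWYB L=RROO
Query: L face = RROO

Answer: R R O O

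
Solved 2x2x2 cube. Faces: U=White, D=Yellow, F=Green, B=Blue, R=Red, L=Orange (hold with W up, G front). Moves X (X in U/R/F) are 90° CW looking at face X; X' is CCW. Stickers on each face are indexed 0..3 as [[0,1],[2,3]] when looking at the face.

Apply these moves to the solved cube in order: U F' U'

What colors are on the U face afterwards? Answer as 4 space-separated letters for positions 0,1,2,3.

After move 1 (U): U=WWWW F=RRGG R=BBRR B=OOBB L=GGOO
After move 2 (F'): F=RGRG U=WWBR R=YBYR D=GOYY L=GWOW
After move 3 (U'): U=WRWB F=GWRG R=RGYR B=YBBB L=OOOW
Query: U face = WRWB

Answer: W R W B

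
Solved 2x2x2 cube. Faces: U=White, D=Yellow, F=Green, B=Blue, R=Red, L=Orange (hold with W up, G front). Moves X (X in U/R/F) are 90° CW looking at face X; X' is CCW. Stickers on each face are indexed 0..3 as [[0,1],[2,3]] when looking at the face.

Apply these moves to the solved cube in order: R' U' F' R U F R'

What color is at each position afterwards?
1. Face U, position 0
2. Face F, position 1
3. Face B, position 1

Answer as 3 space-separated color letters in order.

Answer: G B W

Derivation:
After move 1 (R'): R=RRRR U=WBWB F=GWGW D=YGYG B=YBYB
After move 2 (U'): U=BBWW F=OOGW R=GWRR B=RRYB L=YBOO
After move 3 (F'): F=OWOG U=BBGR R=GWYR D=BOYG L=YWOW
After move 4 (R): R=YGRW U=BWGG F=OOOG D=BYYR B=RRBB
After move 5 (U): U=GBGW F=YGOG R=RRRW B=YWBB L=OOOW
After move 6 (F): F=OYGG U=GBWO R=GRWW D=RRYR L=OBOY
After move 7 (R'): R=RWGW U=GBWY F=OBGO D=RYYG B=RWRB
Query 1: U[0] = G
Query 2: F[1] = B
Query 3: B[1] = W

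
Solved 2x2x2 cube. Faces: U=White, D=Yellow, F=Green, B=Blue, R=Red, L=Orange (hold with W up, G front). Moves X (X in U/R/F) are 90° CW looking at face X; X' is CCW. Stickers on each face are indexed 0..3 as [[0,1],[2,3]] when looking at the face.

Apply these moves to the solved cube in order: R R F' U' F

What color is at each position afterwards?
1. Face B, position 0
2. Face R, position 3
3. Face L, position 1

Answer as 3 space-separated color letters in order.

Answer: W R O

Derivation:
After move 1 (R): R=RRRR U=WGWG F=GYGY D=YBYB B=WBWB
After move 2 (R): R=RRRR U=WYWY F=GBGB D=YWYW B=GBGB
After move 3 (F'): F=BBGG U=WYRR R=WRYR D=OOYW L=OYOW
After move 4 (U'): U=YRWR F=OYGG R=BBYR B=WRGB L=GBOW
After move 5 (F): F=GOGY U=YRWB R=WBRR D=YBYW L=GOOO
Query 1: B[0] = W
Query 2: R[3] = R
Query 3: L[1] = O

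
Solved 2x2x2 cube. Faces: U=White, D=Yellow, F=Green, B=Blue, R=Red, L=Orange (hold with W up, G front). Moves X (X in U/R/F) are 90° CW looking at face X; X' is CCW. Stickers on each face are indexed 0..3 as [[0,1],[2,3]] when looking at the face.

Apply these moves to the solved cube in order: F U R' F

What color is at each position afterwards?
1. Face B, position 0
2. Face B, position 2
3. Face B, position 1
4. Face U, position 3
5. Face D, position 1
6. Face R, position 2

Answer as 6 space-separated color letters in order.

After move 1 (F): F=GGGG U=WWOO R=WRWR D=RRYY L=OYOY
After move 2 (U): U=OWOW F=WRGG R=BBWR B=OYBB L=GGOY
After move 3 (R'): R=BRBW U=OBOO F=WWGW D=RRYG B=YYRB
After move 4 (F): F=GWWW U=OBYG R=OROW D=BBYG L=GROR
Query 1: B[0] = Y
Query 2: B[2] = R
Query 3: B[1] = Y
Query 4: U[3] = G
Query 5: D[1] = B
Query 6: R[2] = O

Answer: Y R Y G B O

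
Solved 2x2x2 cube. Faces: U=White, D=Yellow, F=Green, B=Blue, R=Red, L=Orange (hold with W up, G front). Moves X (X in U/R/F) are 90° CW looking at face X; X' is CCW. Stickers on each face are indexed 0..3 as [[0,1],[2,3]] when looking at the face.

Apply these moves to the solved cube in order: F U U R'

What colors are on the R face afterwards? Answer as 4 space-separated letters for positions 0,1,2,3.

Answer: Y R O W

Derivation:
After move 1 (F): F=GGGG U=WWOO R=WRWR D=RRYY L=OYOY
After move 2 (U): U=OWOW F=WRGG R=BBWR B=OYBB L=GGOY
After move 3 (U): U=OOWW F=BBGG R=OYWR B=GGBB L=WROY
After move 4 (R'): R=YROW U=OBWG F=BOGW D=RBYG B=YGRB
Query: R face = YROW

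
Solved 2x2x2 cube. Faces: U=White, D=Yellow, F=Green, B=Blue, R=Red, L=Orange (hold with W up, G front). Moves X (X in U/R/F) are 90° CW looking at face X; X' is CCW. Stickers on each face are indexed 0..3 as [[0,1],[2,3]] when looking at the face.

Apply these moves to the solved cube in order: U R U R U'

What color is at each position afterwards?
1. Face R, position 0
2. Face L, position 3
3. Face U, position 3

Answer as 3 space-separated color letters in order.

After move 1 (U): U=WWWW F=RRGG R=BBRR B=OOBB L=GGOO
After move 2 (R): R=RBRB U=WRWG F=RYGY D=YBYO B=WOWB
After move 3 (U): U=WWGR F=RBGY R=WORB B=GGWB L=RYOO
After move 4 (R): R=RWBO U=WBGY F=RBGO D=YWYG B=RGWB
After move 5 (U'): U=BYWG F=RYGO R=RBBO B=RWWB L=RGOO
Query 1: R[0] = R
Query 2: L[3] = O
Query 3: U[3] = G

Answer: R O G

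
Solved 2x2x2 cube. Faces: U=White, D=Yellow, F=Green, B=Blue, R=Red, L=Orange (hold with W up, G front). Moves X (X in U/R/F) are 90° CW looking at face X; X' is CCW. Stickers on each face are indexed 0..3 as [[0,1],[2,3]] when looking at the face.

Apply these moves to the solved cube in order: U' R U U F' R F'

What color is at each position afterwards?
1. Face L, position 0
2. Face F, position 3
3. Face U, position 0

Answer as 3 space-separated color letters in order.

Answer: R W G

Derivation:
After move 1 (U'): U=WWWW F=OOGG R=GGRR B=RRBB L=BBOO
After move 2 (R): R=RGRG U=WOWG F=OYGY D=YBYR B=WRWB
After move 3 (U): U=WWGO F=RGGY R=WRRG B=BBWB L=OYOO
After move 4 (U): U=GWOW F=WRGY R=BBRG B=OYWB L=RGOO
After move 5 (F'): F=RYWG U=GWBR R=BBYG D=GOYR L=RWOO
After move 6 (R): R=YBGB U=GYBG F=ROWR D=GWYO B=RYWB
After move 7 (F'): F=ORRW U=GYYG R=WBGB D=WOYO L=RGOB
Query 1: L[0] = R
Query 2: F[3] = W
Query 3: U[0] = G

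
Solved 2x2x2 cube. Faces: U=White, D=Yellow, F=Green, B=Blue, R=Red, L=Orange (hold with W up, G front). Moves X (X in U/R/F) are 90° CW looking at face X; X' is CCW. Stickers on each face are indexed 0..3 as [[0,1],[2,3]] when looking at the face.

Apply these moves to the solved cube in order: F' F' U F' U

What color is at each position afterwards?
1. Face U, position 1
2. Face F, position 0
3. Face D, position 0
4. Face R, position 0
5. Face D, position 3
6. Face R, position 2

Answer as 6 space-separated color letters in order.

After move 1 (F'): F=GGGG U=WWRR R=YRYR D=OOYY L=OWOW
After move 2 (F'): F=GGGG U=WWYY R=OROR D=WWYY L=OROR
After move 3 (U): U=YWYW F=ORGG R=BBOR B=ORBB L=GGOR
After move 4 (F'): F=RGOG U=YWBO R=WBWR D=GRYY L=GWOY
After move 5 (U): U=BYOW F=WBOG R=ORWR B=GWBB L=RGOY
Query 1: U[1] = Y
Query 2: F[0] = W
Query 3: D[0] = G
Query 4: R[0] = O
Query 5: D[3] = Y
Query 6: R[2] = W

Answer: Y W G O Y W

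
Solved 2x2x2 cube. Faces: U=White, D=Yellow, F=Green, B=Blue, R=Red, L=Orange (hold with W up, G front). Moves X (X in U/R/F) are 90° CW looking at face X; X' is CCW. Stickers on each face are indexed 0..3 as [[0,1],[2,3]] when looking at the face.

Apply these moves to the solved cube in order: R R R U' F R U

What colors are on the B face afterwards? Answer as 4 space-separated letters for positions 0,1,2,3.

After move 1 (R): R=RRRR U=WGWG F=GYGY D=YBYB B=WBWB
After move 2 (R): R=RRRR U=WYWY F=GBGB D=YWYW B=GBGB
After move 3 (R): R=RRRR U=WBWB F=GWGW D=YGYG B=YBYB
After move 4 (U'): U=BBWW F=OOGW R=GWRR B=RRYB L=YBOO
After move 5 (F): F=GOWO U=BBOB R=WWWR D=RGYG L=YYOG
After move 6 (R): R=WWRW U=BOOO F=GGWG D=RYYR B=BRBB
After move 7 (U): U=OBOO F=WWWG R=BRRW B=YYBB L=GGOG
Query: B face = YYBB

Answer: Y Y B B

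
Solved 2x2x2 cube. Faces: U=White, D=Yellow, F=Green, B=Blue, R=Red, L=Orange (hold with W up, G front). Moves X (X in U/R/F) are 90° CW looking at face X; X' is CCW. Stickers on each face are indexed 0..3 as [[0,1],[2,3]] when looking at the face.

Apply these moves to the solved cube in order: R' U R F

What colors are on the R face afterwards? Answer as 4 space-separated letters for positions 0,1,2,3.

After move 1 (R'): R=RRRR U=WBWB F=GWGW D=YGYG B=YBYB
After move 2 (U): U=WWBB F=RRGW R=YBRR B=OOYB L=GWOO
After move 3 (R): R=RYRB U=WRBW F=RGGG D=YYYO B=BOWB
After move 4 (F): F=GRGG U=WROW R=BYWB D=RRYO L=GYOY
Query: R face = BYWB

Answer: B Y W B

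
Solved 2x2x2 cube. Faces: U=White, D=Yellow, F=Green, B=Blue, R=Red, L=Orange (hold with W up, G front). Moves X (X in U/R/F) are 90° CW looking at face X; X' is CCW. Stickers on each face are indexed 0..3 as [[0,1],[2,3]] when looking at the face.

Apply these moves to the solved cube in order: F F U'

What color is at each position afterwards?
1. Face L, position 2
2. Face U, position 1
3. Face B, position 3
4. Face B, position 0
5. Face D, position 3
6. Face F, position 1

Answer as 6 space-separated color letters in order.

After move 1 (F): F=GGGG U=WWOO R=WRWR D=RRYY L=OYOY
After move 2 (F): F=GGGG U=WWYY R=OROR D=WWYY L=OROR
After move 3 (U'): U=WYWY F=ORGG R=GGOR B=ORBB L=BBOR
Query 1: L[2] = O
Query 2: U[1] = Y
Query 3: B[3] = B
Query 4: B[0] = O
Query 5: D[3] = Y
Query 6: F[1] = R

Answer: O Y B O Y R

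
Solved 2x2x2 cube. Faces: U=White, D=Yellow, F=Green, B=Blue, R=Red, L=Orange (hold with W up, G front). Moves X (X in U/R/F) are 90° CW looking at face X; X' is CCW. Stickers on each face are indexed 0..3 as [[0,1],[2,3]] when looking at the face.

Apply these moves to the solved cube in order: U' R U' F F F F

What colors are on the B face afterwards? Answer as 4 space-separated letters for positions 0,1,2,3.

Answer: R G W B

Derivation:
After move 1 (U'): U=WWWW F=OOGG R=GGRR B=RRBB L=BBOO
After move 2 (R): R=RGRG U=WOWG F=OYGY D=YBYR B=WRWB
After move 3 (U'): U=OGWW F=BBGY R=OYRG B=RGWB L=WROO
After move 4 (F): F=GBYB U=OGOR R=WYWG D=ROYR L=WYOB
After move 5 (F): F=YGBB U=OGBY R=OYRG D=WWYR L=WROO
After move 6 (F): F=BYBG U=OGOR R=BYYG D=ROYR L=WWOW
After move 7 (F): F=BBGY U=OGWW R=OYRG D=YBYR L=WROO
Query: B face = RGWB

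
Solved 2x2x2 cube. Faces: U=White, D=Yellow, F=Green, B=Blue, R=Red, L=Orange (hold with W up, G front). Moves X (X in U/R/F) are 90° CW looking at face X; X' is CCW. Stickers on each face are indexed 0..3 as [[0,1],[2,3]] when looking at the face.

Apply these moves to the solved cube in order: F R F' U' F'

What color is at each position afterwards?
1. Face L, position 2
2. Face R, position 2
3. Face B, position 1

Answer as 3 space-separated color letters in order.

After move 1 (F): F=GGGG U=WWOO R=WRWR D=RRYY L=OYOY
After move 2 (R): R=WWRR U=WGOG F=GRGY D=RBYB B=OBWB
After move 3 (F'): F=RYGG U=WGWR R=BWRR D=YYYB L=OGOO
After move 4 (U'): U=GRWW F=OGGG R=RYRR B=BWWB L=OBOO
After move 5 (F'): F=GGOG U=GRRR R=YYYR D=BOYB L=OWOW
Query 1: L[2] = O
Query 2: R[2] = Y
Query 3: B[1] = W

Answer: O Y W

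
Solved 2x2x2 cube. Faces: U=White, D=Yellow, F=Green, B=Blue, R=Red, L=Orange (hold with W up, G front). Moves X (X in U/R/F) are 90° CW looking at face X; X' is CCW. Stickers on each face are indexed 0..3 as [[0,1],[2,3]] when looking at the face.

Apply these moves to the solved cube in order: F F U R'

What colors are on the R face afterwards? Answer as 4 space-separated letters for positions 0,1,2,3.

After move 1 (F): F=GGGG U=WWOO R=WRWR D=RRYY L=OYOY
After move 2 (F): F=GGGG U=WWYY R=OROR D=WWYY L=OROR
After move 3 (U): U=YWYW F=ORGG R=BBOR B=ORBB L=GGOR
After move 4 (R'): R=BRBO U=YBYO F=OWGW D=WRYG B=YRWB
Query: R face = BRBO

Answer: B R B O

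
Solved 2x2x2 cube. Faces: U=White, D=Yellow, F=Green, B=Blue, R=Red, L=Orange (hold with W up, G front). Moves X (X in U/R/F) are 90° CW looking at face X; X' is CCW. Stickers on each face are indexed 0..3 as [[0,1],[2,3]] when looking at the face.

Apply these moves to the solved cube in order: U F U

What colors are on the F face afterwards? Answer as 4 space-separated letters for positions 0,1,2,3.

Answer: W B G R

Derivation:
After move 1 (U): U=WWWW F=RRGG R=BBRR B=OOBB L=GGOO
After move 2 (F): F=GRGR U=WWOG R=WBWR D=RBYY L=GYOY
After move 3 (U): U=OWGW F=WBGR R=OOWR B=GYBB L=GROY
Query: F face = WBGR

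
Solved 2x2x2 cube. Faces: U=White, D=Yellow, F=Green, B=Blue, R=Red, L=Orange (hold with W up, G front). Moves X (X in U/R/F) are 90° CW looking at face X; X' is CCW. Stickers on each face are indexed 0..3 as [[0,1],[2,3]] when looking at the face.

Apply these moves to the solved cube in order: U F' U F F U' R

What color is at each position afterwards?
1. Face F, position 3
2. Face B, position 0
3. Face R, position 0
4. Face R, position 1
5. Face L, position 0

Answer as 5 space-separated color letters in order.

Answer: Y O G G G

Derivation:
After move 1 (U): U=WWWW F=RRGG R=BBRR B=OOBB L=GGOO
After move 2 (F'): F=RGRG U=WWBR R=YBYR D=GOYY L=GWOW
After move 3 (U): U=BWRW F=YBRG R=OOYR B=GWBB L=RGOW
After move 4 (F): F=RYGB U=BWWG R=ROWR D=YOYY L=RGOO
After move 5 (F): F=GRBY U=BWOG R=WOGR D=WRYY L=RYOO
After move 6 (U'): U=WGBO F=RYBY R=GRGR B=WOBB L=GWOO
After move 7 (R): R=GGRR U=WYBY F=RRBY D=WBYW B=OOGB
Query 1: F[3] = Y
Query 2: B[0] = O
Query 3: R[0] = G
Query 4: R[1] = G
Query 5: L[0] = G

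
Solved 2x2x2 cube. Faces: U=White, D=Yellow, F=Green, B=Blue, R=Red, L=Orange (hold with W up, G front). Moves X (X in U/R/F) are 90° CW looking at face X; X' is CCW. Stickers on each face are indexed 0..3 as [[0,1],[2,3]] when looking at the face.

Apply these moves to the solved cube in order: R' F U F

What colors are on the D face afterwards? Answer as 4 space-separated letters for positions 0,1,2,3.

Answer: B Y Y G

Derivation:
After move 1 (R'): R=RRRR U=WBWB F=GWGW D=YGYG B=YBYB
After move 2 (F): F=GGWW U=WBOO R=WRBR D=RRYG L=OYOG
After move 3 (U): U=OWOB F=WRWW R=YBBR B=OYYB L=GGOG
After move 4 (F): F=WWWR U=OWGG R=OBBR D=BYYG L=GROR
Query: D face = BYYG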